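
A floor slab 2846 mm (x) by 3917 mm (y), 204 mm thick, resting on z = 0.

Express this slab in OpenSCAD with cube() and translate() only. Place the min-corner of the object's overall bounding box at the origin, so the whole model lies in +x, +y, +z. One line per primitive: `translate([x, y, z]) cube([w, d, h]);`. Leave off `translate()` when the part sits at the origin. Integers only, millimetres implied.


cube([2846, 3917, 204]);


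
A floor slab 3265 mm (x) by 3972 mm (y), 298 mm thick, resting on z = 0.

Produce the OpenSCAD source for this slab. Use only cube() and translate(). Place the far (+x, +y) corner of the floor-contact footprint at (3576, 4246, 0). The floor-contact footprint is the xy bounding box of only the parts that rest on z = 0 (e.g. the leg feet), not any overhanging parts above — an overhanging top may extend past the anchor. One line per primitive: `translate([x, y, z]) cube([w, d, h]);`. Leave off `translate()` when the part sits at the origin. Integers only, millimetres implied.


translate([311, 274, 0]) cube([3265, 3972, 298]);


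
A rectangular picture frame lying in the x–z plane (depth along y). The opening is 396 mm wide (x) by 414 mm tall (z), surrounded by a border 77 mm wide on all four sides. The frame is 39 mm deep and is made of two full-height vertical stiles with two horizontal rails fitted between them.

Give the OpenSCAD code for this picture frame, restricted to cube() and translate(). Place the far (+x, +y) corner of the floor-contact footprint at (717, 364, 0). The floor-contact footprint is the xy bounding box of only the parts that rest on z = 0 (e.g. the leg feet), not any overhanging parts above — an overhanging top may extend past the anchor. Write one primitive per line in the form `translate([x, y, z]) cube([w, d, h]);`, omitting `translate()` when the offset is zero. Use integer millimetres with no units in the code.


translate([167, 325, 0]) cube([77, 39, 568]);
translate([640, 325, 0]) cube([77, 39, 568]);
translate([244, 325, 0]) cube([396, 39, 77]);
translate([244, 325, 491]) cube([396, 39, 77]);


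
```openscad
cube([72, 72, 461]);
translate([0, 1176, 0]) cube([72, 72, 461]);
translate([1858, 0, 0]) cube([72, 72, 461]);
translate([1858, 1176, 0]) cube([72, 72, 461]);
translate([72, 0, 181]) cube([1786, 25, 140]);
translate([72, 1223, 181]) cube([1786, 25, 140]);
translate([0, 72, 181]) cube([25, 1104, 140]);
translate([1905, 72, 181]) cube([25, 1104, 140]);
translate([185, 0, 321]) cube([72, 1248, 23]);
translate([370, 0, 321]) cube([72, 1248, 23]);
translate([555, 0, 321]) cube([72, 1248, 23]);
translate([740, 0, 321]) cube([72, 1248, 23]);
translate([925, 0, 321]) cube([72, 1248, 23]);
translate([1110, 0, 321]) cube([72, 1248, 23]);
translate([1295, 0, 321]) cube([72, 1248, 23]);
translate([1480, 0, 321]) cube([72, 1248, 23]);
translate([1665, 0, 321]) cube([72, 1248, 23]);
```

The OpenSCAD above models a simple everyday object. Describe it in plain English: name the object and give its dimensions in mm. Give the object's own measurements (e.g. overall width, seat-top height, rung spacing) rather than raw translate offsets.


A bed frame 1930 mm long (x) by 1248 mm wide (y). Four 72×72 mm corner posts, 461 mm tall, at the corners of the footprint. Four rails of 25 mm thickness and 140 mm height run between adjacent posts with their undersides at z = 181 mm, their outer faces flush with the outside of the frame (the two x-running rails run between the posts' inner faces; the two y-running rails run between the posts' inner faces). 9 slats, each 72 mm wide (x) and 23 mm thick, lie across the top of the two x-running rails, running the full 1248 mm width of the frame in y; along x they sit between the end posts with a 113 mm gap after the −x posts and between neighbouring slats, leaving 121 mm before the +x posts.


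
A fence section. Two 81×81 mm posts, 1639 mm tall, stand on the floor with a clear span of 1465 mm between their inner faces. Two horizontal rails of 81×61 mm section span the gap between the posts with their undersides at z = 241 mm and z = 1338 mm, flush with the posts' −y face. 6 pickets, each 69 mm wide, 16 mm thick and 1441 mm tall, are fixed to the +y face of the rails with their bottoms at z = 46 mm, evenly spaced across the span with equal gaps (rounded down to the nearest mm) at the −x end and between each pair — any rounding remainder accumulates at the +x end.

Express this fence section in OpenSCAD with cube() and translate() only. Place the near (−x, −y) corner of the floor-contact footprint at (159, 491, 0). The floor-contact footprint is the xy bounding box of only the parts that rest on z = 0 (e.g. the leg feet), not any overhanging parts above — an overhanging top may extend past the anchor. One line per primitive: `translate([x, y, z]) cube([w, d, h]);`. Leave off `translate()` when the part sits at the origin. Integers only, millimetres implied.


translate([159, 491, 0]) cube([81, 81, 1639]);
translate([1705, 491, 0]) cube([81, 81, 1639]);
translate([240, 491, 241]) cube([1465, 81, 61]);
translate([240, 491, 1338]) cube([1465, 81, 61]);
translate([390, 572, 46]) cube([69, 16, 1441]);
translate([609, 572, 46]) cube([69, 16, 1441]);
translate([828, 572, 46]) cube([69, 16, 1441]);
translate([1047, 572, 46]) cube([69, 16, 1441]);
translate([1266, 572, 46]) cube([69, 16, 1441]);
translate([1485, 572, 46]) cube([69, 16, 1441]);


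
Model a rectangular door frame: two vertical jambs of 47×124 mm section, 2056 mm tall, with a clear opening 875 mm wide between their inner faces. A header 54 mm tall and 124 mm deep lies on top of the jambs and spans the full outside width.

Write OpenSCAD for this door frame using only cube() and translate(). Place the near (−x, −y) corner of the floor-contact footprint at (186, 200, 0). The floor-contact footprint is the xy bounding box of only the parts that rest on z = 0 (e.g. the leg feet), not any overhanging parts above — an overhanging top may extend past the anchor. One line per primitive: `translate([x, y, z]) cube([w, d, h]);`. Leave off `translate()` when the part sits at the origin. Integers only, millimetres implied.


translate([186, 200, 0]) cube([47, 124, 2056]);
translate([1108, 200, 0]) cube([47, 124, 2056]);
translate([186, 200, 2056]) cube([969, 124, 54]);


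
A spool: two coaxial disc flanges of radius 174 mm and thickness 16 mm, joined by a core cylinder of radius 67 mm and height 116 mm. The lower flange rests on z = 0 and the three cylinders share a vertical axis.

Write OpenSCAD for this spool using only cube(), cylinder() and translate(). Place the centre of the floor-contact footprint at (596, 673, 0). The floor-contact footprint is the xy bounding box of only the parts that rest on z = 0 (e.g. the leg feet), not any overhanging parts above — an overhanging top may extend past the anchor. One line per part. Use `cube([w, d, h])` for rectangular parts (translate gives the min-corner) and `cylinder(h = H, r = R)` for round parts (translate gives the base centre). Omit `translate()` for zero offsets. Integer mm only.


translate([596, 673, 0]) cylinder(h = 16, r = 174);
translate([596, 673, 16]) cylinder(h = 116, r = 67);
translate([596, 673, 132]) cylinder(h = 16, r = 174);


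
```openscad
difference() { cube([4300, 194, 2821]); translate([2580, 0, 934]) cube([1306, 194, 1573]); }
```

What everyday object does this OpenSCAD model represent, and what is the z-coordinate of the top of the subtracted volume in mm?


A wall with a window opening. The window head height is 2507 mm.

A wall with a rectangular opening subtracted — a window. Sill at z = 934, opening 1573 mm tall, so the head is at 934 + 1573 = 2507 mm.


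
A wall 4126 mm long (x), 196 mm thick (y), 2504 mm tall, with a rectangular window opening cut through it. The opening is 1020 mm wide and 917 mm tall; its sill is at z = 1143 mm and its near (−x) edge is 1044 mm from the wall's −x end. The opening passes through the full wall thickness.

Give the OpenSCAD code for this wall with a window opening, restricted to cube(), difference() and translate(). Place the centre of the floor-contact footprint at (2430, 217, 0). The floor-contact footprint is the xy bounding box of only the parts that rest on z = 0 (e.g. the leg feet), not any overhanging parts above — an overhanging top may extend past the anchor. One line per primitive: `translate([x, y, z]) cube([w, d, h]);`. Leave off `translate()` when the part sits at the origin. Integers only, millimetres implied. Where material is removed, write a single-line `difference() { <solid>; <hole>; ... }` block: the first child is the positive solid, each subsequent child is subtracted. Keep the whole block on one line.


difference() { translate([367, 119, 0]) cube([4126, 196, 2504]); translate([1411, 119, 1143]) cube([1020, 196, 917]); }


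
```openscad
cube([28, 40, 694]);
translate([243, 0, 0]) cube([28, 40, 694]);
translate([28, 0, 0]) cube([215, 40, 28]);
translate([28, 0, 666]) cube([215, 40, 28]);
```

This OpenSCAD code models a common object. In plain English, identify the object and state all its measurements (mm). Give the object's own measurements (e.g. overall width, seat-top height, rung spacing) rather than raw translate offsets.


A rectangular picture frame lying in the x–z plane (depth along y). The opening is 215 mm wide (x) by 638 mm tall (z), surrounded by a border 28 mm wide on all four sides. The frame is 40 mm deep and is made of two full-height vertical stiles with two horizontal rails fitted between them.


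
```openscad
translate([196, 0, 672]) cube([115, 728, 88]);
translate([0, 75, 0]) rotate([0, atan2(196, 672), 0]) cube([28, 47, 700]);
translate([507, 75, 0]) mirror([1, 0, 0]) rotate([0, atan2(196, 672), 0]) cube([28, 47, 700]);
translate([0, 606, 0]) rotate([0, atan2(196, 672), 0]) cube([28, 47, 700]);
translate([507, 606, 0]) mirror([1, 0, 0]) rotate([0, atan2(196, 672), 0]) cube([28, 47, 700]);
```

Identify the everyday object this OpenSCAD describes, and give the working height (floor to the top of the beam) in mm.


A sawhorse. The overall height is 760 mm.

A beam across two mirrored pairs of raked legs — a sawhorse. The beam's underside is at z = 672 (matching the legs' vertical rise in atan2(196, 672)) and the beam is 88 mm tall, so its top is at 672 + 88 = 760 mm. The raked legs top out at the beam's underside, so that is the highest point.


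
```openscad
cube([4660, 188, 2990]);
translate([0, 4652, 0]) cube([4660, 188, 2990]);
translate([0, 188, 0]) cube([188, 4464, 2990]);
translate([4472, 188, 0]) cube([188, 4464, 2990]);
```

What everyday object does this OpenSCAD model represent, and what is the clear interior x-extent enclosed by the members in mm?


A house (or room) frame. The interior width is 4284 mm.

Four 2990 mm walls enclosing a rectangle with no floor or roof — a room or house frame. Outside width is 4660 mm and wall thickness is 188 mm, so the interior width is 4660 − 2 × 188 = 4284 mm.


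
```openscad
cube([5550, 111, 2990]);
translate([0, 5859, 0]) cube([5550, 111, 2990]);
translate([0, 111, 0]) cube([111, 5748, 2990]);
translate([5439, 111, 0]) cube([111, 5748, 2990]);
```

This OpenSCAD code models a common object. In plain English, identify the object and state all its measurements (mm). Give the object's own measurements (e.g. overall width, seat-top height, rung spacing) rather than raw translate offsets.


The wall frame of a small rectangular building: four walls, each 2990 mm tall and 111 mm thick, enclosing a footprint 5550 mm (x) by 5970 mm (y) outside-to-outside, with no floor or roof. The front and back walls (the −y and +y sides) span the full width; the two side walls fit between them.


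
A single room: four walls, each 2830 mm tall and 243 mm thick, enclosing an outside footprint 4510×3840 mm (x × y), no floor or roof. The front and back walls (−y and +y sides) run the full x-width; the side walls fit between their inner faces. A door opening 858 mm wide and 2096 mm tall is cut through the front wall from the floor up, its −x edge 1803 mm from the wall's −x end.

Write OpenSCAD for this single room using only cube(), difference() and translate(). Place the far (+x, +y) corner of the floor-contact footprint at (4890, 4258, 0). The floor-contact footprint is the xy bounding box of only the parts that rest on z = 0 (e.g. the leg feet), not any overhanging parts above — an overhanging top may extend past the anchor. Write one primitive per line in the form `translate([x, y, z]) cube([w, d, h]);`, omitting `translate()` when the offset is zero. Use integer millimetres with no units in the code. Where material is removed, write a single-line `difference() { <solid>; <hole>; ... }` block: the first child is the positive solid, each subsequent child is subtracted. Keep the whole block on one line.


difference() { translate([380, 418, 0]) cube([4510, 243, 2830]); translate([2183, 418, 0]) cube([858, 243, 2096]); }
translate([380, 4015, 0]) cube([4510, 243, 2830]);
translate([380, 661, 0]) cube([243, 3354, 2830]);
translate([4647, 661, 0]) cube([243, 3354, 2830]);


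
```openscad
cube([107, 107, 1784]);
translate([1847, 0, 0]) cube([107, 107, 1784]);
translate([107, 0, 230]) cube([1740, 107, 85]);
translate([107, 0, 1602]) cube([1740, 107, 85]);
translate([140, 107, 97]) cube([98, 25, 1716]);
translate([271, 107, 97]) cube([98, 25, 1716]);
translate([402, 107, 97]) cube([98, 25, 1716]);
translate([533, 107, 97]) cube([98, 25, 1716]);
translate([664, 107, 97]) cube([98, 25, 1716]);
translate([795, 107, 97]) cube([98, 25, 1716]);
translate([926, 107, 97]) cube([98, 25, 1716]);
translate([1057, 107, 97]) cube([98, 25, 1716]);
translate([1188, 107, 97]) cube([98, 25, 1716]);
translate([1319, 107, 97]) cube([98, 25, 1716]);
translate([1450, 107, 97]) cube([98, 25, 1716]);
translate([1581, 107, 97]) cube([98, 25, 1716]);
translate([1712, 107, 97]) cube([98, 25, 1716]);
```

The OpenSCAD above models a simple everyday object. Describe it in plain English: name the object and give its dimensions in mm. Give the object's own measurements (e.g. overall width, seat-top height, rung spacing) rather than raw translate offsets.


A fence section. Two 107×107 mm posts, 1784 mm tall, stand on the floor with a clear span of 1740 mm between their inner faces. Two horizontal rails of 107×85 mm section span the gap between the posts with their undersides at z = 230 mm and z = 1602 mm, flush with the posts' −y face. 13 pickets, each 98 mm wide, 25 mm thick and 1716 mm tall, are fixed to the +y face of the rails with their bottoms at z = 97 mm, spaced across the span with a 33 mm gap after the −x post and between neighbouring pickets, with 37 mm left before the +x post.


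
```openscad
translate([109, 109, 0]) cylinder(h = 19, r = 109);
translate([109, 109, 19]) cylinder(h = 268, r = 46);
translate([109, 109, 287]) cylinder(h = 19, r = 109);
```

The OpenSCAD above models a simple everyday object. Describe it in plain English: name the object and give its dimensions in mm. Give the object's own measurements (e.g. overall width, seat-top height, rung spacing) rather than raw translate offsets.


A spool: two coaxial disc flanges of radius 109 mm and thickness 19 mm, joined by a core cylinder of radius 46 mm and height 268 mm. The lower flange rests on z = 0 and the three cylinders share a vertical axis.


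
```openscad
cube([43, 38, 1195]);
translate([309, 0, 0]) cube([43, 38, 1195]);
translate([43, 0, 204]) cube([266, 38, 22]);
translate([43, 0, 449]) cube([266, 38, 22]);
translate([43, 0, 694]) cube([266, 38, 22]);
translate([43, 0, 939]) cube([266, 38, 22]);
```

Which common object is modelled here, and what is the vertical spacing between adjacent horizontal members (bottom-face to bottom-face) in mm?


A ladder. The rung spacing is 245 mm.

Two tall 43×38 posts with 4 short bars between them — a ladder. Adjacent rungs sit at z = 204 and z = 449, so the spacing is 449 − 204 = 245 mm.


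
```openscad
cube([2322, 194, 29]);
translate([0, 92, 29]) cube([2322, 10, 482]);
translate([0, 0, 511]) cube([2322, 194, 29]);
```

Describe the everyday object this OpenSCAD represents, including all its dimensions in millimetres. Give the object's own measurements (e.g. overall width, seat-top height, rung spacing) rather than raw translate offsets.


An I-beam lying along x, 2322 mm long. Overall section height 540 mm. Two flanges 194 mm wide (y) and 29 mm thick, one on the floor and one at the top; a web 10 mm thick runs between them, centred on the flange width.


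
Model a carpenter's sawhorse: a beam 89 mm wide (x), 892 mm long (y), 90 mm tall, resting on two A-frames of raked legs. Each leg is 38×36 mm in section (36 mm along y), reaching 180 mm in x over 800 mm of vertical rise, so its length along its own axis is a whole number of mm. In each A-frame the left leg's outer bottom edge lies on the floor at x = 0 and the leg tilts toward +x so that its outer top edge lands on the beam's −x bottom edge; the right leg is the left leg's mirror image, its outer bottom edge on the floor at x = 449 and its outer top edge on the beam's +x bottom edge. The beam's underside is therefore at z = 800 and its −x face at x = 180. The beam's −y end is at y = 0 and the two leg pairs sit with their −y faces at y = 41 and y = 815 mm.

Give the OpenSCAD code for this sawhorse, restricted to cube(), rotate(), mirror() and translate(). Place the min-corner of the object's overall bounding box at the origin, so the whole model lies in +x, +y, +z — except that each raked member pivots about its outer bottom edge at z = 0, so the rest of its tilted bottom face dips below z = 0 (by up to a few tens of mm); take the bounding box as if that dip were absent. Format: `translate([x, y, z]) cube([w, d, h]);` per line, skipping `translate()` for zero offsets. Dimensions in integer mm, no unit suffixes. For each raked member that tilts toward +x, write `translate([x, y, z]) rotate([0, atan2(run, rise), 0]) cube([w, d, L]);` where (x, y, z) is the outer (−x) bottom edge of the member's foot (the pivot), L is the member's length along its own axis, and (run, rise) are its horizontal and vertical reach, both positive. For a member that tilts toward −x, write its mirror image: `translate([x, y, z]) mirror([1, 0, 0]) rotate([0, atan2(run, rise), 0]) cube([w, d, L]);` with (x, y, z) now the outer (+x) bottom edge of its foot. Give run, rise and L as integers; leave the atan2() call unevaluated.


translate([180, 0, 800]) cube([89, 892, 90]);
translate([0, 41, 0]) rotate([0, atan2(180, 800), 0]) cube([38, 36, 820]);
translate([449, 41, 0]) mirror([1, 0, 0]) rotate([0, atan2(180, 800), 0]) cube([38, 36, 820]);
translate([0, 815, 0]) rotate([0, atan2(180, 800), 0]) cube([38, 36, 820]);
translate([449, 815, 0]) mirror([1, 0, 0]) rotate([0, atan2(180, 800), 0]) cube([38, 36, 820]);


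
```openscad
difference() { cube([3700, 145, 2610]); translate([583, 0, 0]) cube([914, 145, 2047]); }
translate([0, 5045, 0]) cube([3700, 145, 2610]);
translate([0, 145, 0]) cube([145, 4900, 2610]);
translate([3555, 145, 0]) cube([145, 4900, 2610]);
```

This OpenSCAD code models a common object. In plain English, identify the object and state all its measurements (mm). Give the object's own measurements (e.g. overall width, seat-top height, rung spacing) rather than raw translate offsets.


A single room: four walls, each 2610 mm tall and 145 mm thick, enclosing an outside footprint 3700×5190 mm (x × y), no floor or roof. The front and back walls (−y and +y sides) run the full x-width; the side walls fit between their inner faces. A door opening 914 mm wide and 2047 mm tall is cut through the front wall from the floor up, its −x edge 583 mm from the wall's −x end.


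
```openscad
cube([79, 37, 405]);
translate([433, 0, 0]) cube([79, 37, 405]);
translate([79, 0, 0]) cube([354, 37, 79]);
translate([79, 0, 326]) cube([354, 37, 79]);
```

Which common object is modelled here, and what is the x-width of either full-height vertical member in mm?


A picture frame. The border width is 79 mm.

Four thin pieces enclosing a rectangular opening — a picture frame. The two full-height stiles are 405 mm tall; the top rail sits at z = 326 and is 79 mm tall, so the border above the opening is 405 − 326 = 79 mm, matching the stile x-width.


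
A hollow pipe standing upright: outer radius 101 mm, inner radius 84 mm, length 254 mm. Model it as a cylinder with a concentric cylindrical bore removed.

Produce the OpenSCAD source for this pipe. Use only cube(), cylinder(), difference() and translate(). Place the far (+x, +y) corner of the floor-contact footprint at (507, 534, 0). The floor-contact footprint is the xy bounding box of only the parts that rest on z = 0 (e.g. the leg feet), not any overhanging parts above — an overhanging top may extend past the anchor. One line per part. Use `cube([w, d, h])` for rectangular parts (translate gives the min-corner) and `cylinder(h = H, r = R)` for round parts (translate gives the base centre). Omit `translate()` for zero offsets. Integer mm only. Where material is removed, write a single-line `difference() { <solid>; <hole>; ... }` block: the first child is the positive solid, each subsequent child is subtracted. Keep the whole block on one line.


difference() { translate([406, 433, 0]) cylinder(h = 254, r = 101); translate([406, 433, 0]) cylinder(h = 254, r = 84); }


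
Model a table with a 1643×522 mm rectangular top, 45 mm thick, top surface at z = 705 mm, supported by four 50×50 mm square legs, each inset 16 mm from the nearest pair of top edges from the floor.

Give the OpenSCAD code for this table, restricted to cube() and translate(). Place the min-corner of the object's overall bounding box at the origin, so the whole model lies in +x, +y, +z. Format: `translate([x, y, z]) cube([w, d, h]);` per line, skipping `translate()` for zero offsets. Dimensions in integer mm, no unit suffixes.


// leg_h = 705 - 45 = 660
translate([0, 0, 660]) cube([1643, 522, 45]);
translate([16, 16, 0]) cube([50, 50, 660]);
translate([1577, 16, 0]) cube([50, 50, 660]);
translate([16, 456, 0]) cube([50, 50, 660]);
translate([1577, 456, 0]) cube([50, 50, 660]);


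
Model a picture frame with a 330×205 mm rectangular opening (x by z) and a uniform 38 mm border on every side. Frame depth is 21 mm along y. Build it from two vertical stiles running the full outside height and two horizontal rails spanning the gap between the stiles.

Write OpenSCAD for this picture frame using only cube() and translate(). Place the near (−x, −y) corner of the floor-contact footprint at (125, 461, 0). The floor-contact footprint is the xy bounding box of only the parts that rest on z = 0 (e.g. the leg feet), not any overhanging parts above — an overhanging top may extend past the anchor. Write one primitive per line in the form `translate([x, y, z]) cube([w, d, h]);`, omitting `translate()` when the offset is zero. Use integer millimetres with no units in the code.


translate([125, 461, 0]) cube([38, 21, 281]);
translate([493, 461, 0]) cube([38, 21, 281]);
translate([163, 461, 0]) cube([330, 21, 38]);
translate([163, 461, 243]) cube([330, 21, 38]);


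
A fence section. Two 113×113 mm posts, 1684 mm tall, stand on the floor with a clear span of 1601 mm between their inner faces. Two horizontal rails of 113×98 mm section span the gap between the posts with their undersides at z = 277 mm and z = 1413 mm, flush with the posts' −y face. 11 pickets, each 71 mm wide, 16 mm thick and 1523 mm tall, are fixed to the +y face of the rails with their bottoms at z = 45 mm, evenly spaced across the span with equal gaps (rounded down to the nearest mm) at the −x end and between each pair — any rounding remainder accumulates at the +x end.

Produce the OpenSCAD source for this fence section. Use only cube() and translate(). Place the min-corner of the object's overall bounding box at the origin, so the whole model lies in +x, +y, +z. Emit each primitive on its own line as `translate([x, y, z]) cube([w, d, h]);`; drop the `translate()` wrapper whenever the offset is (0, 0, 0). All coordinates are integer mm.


cube([113, 113, 1684]);
translate([1714, 0, 0]) cube([113, 113, 1684]);
translate([113, 0, 277]) cube([1601, 113, 98]);
translate([113, 0, 1413]) cube([1601, 113, 98]);
translate([181, 113, 45]) cube([71, 16, 1523]);
translate([320, 113, 45]) cube([71, 16, 1523]);
translate([459, 113, 45]) cube([71, 16, 1523]);
translate([598, 113, 45]) cube([71, 16, 1523]);
translate([737, 113, 45]) cube([71, 16, 1523]);
translate([876, 113, 45]) cube([71, 16, 1523]);
translate([1015, 113, 45]) cube([71, 16, 1523]);
translate([1154, 113, 45]) cube([71, 16, 1523]);
translate([1293, 113, 45]) cube([71, 16, 1523]);
translate([1432, 113, 45]) cube([71, 16, 1523]);
translate([1571, 113, 45]) cube([71, 16, 1523]);


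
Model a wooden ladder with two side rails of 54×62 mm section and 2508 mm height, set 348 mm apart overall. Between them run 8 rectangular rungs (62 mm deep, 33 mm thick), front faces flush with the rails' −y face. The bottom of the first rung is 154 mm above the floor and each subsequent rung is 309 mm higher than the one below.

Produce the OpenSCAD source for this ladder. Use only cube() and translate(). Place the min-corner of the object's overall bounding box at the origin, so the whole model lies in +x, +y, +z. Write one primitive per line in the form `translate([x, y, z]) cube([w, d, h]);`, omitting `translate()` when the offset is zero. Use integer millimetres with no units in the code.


cube([54, 62, 2508]);
translate([294, 0, 0]) cube([54, 62, 2508]);
translate([54, 0, 154]) cube([240, 62, 33]);
translate([54, 0, 463]) cube([240, 62, 33]);
translate([54, 0, 772]) cube([240, 62, 33]);
translate([54, 0, 1081]) cube([240, 62, 33]);
translate([54, 0, 1390]) cube([240, 62, 33]);
translate([54, 0, 1699]) cube([240, 62, 33]);
translate([54, 0, 2008]) cube([240, 62, 33]);
translate([54, 0, 2317]) cube([240, 62, 33]);


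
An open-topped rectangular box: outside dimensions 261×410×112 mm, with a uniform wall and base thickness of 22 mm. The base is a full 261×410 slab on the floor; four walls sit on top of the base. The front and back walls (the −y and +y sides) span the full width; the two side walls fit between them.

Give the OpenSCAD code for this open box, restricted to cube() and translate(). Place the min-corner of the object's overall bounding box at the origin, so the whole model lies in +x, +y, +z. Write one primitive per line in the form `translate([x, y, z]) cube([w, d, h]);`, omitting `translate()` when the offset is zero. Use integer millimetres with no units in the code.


cube([261, 410, 22]);
translate([0, 0, 22]) cube([261, 22, 90]);
translate([0, 388, 22]) cube([261, 22, 90]);
translate([0, 22, 22]) cube([22, 366, 90]);
translate([239, 22, 22]) cube([22, 366, 90]);


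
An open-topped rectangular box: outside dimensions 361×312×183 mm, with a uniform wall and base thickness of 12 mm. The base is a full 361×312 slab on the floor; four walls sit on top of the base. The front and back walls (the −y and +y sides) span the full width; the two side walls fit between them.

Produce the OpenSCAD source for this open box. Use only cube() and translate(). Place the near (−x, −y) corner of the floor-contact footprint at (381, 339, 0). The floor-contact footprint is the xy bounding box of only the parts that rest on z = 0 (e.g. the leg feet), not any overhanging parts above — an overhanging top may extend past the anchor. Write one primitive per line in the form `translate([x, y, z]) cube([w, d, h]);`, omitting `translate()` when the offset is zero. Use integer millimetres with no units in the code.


translate([381, 339, 0]) cube([361, 312, 12]);
translate([381, 339, 12]) cube([361, 12, 171]);
translate([381, 639, 12]) cube([361, 12, 171]);
translate([381, 351, 12]) cube([12, 288, 171]);
translate([730, 351, 12]) cube([12, 288, 171]);


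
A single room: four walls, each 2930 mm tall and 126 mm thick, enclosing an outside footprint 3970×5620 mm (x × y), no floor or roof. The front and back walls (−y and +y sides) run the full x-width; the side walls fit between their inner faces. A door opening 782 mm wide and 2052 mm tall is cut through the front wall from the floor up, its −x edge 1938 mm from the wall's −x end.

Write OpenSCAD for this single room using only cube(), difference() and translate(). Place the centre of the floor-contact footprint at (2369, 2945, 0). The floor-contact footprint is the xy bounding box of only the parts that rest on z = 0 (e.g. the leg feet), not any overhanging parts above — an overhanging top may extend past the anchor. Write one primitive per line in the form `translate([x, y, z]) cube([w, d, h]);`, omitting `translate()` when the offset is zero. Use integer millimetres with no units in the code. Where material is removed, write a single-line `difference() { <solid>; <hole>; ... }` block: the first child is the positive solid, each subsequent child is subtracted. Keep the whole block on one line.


difference() { translate([384, 135, 0]) cube([3970, 126, 2930]); translate([2322, 135, 0]) cube([782, 126, 2052]); }
translate([384, 5629, 0]) cube([3970, 126, 2930]);
translate([384, 261, 0]) cube([126, 5368, 2930]);
translate([4228, 261, 0]) cube([126, 5368, 2930]);


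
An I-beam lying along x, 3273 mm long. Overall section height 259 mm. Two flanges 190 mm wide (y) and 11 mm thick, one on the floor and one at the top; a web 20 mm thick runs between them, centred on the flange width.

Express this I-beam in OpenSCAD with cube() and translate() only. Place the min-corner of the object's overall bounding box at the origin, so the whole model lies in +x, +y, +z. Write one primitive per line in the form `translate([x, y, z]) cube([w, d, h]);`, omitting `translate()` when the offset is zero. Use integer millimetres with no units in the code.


cube([3273, 190, 11]);
translate([0, 85, 11]) cube([3273, 20, 237]);
translate([0, 0, 248]) cube([3273, 190, 11]);


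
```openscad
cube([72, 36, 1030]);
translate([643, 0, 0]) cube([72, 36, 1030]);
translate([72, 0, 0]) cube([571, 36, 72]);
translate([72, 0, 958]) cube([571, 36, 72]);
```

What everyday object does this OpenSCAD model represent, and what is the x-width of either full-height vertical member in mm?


A picture frame. The border width is 72 mm.

Four thin pieces enclosing a rectangular opening — a picture frame. The two full-height stiles are 1030 mm tall; the top rail sits at z = 958 and is 72 mm tall, so the border above the opening is 1030 − 958 = 72 mm, matching the stile x-width.


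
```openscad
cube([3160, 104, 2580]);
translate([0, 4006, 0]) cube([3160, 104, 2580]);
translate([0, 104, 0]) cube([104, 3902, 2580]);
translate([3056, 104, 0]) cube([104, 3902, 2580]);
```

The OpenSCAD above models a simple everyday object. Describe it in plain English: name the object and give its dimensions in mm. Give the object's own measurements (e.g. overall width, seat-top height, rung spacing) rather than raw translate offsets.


The wall frame of a small rectangular building: four walls, each 2580 mm tall and 104 mm thick, enclosing a footprint 3160 mm (x) by 4110 mm (y) outside-to-outside, with no floor or roof. The front and back walls (the −y and +y sides) span the full width; the two side walls fit between them.


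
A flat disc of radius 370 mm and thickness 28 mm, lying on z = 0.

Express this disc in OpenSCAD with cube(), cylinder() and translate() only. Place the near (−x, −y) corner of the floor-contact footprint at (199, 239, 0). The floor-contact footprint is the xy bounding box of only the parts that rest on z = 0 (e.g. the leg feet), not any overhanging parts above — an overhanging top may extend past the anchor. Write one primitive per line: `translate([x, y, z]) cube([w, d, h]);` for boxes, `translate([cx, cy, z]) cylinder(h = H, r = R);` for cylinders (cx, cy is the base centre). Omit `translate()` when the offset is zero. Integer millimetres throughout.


translate([569, 609, 0]) cylinder(h = 28, r = 370);


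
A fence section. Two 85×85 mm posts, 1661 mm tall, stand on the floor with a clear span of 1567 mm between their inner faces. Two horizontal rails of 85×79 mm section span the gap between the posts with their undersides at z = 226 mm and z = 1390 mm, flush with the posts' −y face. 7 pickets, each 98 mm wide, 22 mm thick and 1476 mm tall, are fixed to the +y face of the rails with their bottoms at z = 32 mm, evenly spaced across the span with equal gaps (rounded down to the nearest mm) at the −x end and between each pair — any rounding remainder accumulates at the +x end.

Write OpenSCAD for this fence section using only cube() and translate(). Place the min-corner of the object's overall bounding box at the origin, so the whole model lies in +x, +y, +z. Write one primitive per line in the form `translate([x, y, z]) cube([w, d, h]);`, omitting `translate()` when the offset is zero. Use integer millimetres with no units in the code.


cube([85, 85, 1661]);
translate([1652, 0, 0]) cube([85, 85, 1661]);
translate([85, 0, 226]) cube([1567, 85, 79]);
translate([85, 0, 1390]) cube([1567, 85, 79]);
translate([195, 85, 32]) cube([98, 22, 1476]);
translate([403, 85, 32]) cube([98, 22, 1476]);
translate([611, 85, 32]) cube([98, 22, 1476]);
translate([819, 85, 32]) cube([98, 22, 1476]);
translate([1027, 85, 32]) cube([98, 22, 1476]);
translate([1235, 85, 32]) cube([98, 22, 1476]);
translate([1443, 85, 32]) cube([98, 22, 1476]);


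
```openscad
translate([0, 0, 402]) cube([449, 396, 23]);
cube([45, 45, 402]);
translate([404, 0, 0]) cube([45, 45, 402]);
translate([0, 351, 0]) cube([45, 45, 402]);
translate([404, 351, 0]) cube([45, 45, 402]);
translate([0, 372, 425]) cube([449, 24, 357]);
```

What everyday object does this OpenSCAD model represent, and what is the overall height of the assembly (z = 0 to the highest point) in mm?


A chair. The overall height is 782 mm.

A slab on four corner posts with a tall panel at the back — a chair. The seat slab sits at z = 402 with thickness 23, and the 357 mm backrest starts at the seat top, so the overall height is 402 + 23 + 357 = 782 mm.


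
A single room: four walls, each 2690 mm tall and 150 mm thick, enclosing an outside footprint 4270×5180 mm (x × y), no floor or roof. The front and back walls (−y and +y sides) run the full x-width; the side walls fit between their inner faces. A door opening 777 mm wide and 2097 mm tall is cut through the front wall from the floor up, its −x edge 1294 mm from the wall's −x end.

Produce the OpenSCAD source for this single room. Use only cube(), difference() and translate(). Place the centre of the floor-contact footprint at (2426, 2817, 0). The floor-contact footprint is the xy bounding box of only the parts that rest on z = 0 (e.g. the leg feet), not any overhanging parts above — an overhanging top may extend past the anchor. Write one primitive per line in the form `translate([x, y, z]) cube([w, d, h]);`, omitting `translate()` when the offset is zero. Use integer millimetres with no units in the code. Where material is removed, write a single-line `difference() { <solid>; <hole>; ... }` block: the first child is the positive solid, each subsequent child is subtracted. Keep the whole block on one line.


difference() { translate([291, 227, 0]) cube([4270, 150, 2690]); translate([1585, 227, 0]) cube([777, 150, 2097]); }
translate([291, 5257, 0]) cube([4270, 150, 2690]);
translate([291, 377, 0]) cube([150, 4880, 2690]);
translate([4411, 377, 0]) cube([150, 4880, 2690]);


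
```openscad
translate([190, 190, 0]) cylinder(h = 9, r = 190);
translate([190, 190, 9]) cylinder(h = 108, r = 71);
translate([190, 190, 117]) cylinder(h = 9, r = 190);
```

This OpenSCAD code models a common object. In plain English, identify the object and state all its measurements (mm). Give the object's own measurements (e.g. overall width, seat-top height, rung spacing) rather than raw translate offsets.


A spool: two coaxial disc flanges of radius 190 mm and thickness 9 mm, joined by a core cylinder of radius 71 mm and height 108 mm. The lower flange rests on z = 0 and the three cylinders share a vertical axis.


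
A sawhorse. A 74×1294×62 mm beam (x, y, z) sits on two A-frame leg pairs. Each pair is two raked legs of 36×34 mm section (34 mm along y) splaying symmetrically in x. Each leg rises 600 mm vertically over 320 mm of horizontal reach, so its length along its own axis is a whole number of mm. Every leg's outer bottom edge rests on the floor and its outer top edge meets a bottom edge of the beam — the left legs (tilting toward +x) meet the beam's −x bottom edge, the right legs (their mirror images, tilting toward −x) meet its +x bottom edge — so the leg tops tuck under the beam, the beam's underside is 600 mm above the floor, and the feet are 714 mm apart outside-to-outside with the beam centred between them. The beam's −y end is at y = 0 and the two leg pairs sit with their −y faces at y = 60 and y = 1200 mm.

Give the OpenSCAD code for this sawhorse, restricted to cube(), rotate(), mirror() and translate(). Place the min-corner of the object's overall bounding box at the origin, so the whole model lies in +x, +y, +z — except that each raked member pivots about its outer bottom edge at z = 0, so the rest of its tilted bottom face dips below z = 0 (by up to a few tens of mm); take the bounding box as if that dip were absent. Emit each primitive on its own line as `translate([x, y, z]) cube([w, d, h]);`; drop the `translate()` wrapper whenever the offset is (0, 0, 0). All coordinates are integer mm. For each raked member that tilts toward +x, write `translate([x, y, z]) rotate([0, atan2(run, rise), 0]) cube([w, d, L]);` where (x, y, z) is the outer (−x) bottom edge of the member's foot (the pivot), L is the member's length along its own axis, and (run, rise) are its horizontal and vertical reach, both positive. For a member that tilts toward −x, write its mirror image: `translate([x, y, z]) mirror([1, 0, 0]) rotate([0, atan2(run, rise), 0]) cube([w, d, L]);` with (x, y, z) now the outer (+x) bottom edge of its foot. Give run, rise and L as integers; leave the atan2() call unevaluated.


translate([320, 0, 600]) cube([74, 1294, 62]);
translate([0, 60, 0]) rotate([0, atan2(320, 600), 0]) cube([36, 34, 680]);
translate([714, 60, 0]) mirror([1, 0, 0]) rotate([0, atan2(320, 600), 0]) cube([36, 34, 680]);
translate([0, 1200, 0]) rotate([0, atan2(320, 600), 0]) cube([36, 34, 680]);
translate([714, 1200, 0]) mirror([1, 0, 0]) rotate([0, atan2(320, 600), 0]) cube([36, 34, 680]);


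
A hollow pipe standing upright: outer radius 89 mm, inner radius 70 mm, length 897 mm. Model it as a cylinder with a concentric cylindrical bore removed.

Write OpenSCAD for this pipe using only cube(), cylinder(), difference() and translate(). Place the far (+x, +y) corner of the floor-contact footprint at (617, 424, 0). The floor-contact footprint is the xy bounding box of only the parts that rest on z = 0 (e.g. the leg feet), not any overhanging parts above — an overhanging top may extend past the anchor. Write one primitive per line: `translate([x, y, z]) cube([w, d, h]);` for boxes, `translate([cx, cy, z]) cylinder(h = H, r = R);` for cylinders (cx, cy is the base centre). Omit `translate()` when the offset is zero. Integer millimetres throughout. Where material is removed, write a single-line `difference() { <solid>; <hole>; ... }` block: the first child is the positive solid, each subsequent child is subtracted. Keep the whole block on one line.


difference() { translate([528, 335, 0]) cylinder(h = 897, r = 89); translate([528, 335, 0]) cylinder(h = 897, r = 70); }


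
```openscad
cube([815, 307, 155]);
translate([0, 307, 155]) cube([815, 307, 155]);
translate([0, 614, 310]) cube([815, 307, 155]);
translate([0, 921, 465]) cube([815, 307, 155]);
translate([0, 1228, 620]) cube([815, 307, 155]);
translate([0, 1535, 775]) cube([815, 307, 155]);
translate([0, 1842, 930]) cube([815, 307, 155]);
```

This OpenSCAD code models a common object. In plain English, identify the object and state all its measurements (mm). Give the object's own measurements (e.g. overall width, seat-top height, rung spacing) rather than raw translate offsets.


A straight staircase of 7 solid steps. Each step is 815 mm wide (x), 307 mm deep (y, the going) and 155 mm tall (the rise). The first step rests on the floor; each subsequent step sits one going further in +y and one rise higher in +z, directly behind and above the previous step with no overlap.
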